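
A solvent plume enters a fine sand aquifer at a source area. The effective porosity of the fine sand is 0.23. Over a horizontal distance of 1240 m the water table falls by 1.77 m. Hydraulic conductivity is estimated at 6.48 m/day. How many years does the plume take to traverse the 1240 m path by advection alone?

84.4

Hydraulic gradient i = Δh / L = 1.77 / 1240 = 0.001427.
Darcy flux q = K · i = 6.480 × 0.001427 = 0.009250 m/day.
Seepage velocity v = q / n_e = 0.009250 / 0.23 = 0.04022 m/day.
Travel time t = L / v = 1240 / 0.04022 = 30834 days = 84.42 years.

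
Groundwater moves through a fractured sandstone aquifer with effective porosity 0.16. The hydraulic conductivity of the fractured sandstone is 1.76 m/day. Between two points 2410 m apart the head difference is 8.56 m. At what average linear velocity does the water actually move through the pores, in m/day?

Hydraulic gradient i = Δh / L = 8.56 / 2410 = 0.003552.
Darcy flux q = K · i = 1.760 × 0.003552 = 0.006251 m/day.
Seepage velocity v = q / n_e = 0.006251 / 0.16 = 0.03907 m/day.

0.0391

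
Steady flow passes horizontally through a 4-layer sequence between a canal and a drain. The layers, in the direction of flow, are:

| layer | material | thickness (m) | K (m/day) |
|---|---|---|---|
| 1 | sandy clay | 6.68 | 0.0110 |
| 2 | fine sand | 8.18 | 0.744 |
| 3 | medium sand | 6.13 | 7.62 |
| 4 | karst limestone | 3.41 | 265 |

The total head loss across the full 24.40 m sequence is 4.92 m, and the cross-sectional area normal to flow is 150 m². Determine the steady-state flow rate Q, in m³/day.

1.19

Flow is perpendicular to layering, so the layers act in series and the equivalent K is the thickness-weighted harmonic mean.
Total thickness L = 6.68 + 8.18 + 6.13 + 3.41 = 24.40 m.
Σ(b_i/K_i) = 6.68/0.0110 + 8.18/0.744 + 6.13/7.62 + 3.41/265 = 619.1 d.
K_eq = L / Σ(b_i/K_i) = 24.40 / 619.1 = 0.03941 m/day.
Q = K_eq · A · (Δh/L) = 0.03941 × 150 × (4.92/24.40) = 1.192 m³/day.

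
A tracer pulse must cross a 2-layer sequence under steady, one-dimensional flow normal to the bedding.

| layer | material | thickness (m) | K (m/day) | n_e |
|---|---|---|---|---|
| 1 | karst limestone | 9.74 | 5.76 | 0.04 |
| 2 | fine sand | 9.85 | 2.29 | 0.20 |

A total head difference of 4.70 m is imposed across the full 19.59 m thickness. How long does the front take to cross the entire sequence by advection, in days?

With flow normal to the layers, continuity requires the same specific discharge q through every layer.
Σ(b_i/K_i) = 9.74/5.76 + 9.85/2.29 = 5.992 d.
q = Δh / Σ(b_i/K_i) = 4.70 / 5.992 = 0.7843 m/day.
In each layer the seepage velocity is v_i = q/n_i, so the layer transit time is t_i = b_i·n_i / q:
  layer 1 (karst limestone): t_1 = 9.74 × 0.04 / 0.7843 = 0.4967 d
  layer 2 (fine sand): t_2 = 9.85 × 0.20 / 0.7843 = 2.512 d
Total t = Σ t_i = 3.008 days.

3.01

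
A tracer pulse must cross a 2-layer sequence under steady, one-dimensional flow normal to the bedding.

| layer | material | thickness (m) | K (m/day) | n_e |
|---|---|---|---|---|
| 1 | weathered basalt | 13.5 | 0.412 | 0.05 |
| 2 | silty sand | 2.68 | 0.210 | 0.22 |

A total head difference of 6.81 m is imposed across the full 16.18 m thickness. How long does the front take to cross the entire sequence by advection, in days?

8.45

With flow normal to the layers, continuity requires the same specific discharge q through every layer.
Σ(b_i/K_i) = 13.5/0.412 + 2.68/0.210 = 45.53 d.
q = Δh / Σ(b_i/K_i) = 6.81 / 45.53 = 0.1496 m/day.
In each layer the seepage velocity is v_i = q/n_i, so the layer transit time is t_i = b_i·n_i / q:
  layer 1 (weathered basalt): t_1 = 13.5 × 0.05 / 0.1496 = 4.513 d
  layer 2 (silty sand): t_2 = 2.68 × 0.22 / 0.1496 = 3.942 d
Total t = Σ t_i = 8.455 days.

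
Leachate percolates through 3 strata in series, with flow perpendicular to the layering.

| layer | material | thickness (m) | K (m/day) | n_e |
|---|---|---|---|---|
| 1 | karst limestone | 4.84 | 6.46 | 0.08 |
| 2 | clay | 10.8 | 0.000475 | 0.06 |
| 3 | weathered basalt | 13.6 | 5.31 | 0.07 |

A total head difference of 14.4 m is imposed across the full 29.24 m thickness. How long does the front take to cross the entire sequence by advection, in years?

With flow normal to the layers, continuity requires the same specific discharge q through every layer.
Σ(b_i/K_i) = 4.84/6.46 + 10.8/0.000475 + 13.6/5.31 = 22740 d.
q = Δh / Σ(b_i/K_i) = 14.4 / 22740 = 0.0006332 m/day.
In each layer the seepage velocity is v_i = q/n_i, so the layer transit time is t_i = b_i·n_i / q:
  layer 1 (karst limestone): t_1 = 4.84 × 0.08 / 0.0006332 = 611.5 d
  layer 2 (clay): t_2 = 10.8 × 0.06 / 0.0006332 = 1023 d
  layer 3 (weathered basalt): t_3 = 13.6 × 0.07 / 0.0006332 = 1503 d
Total t = Σ t_i = 3138 days = 8.592 years.

8.59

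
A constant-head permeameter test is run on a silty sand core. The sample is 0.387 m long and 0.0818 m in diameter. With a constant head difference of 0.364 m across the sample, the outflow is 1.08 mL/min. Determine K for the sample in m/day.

Cross-sectional area A = π·(d/2)² = π × (0.0818/2)² = 0.005255 m².
Convert discharge: 1.08 mL/min = 1.800e-08 m³/s.
Darcy's law rearranged: K = Q·L / (A·Δh) = 1.800e-08 × 0.387 / (0.005255 × 0.364) = 3.642e-06 m/s = 0.3146 m/day.

0.315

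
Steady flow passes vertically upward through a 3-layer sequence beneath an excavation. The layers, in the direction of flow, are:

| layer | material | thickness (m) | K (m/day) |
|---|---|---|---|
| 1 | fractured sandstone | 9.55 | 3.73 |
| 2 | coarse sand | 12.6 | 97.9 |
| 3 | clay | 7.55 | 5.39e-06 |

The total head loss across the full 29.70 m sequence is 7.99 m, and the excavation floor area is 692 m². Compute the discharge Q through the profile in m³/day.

0.00395

Flow is perpendicular to layering, so the layers act in series and the equivalent K is the thickness-weighted harmonic mean.
Total thickness L = 9.55 + 12.6 + 7.55 = 29.70 m.
Σ(b_i/K_i) = 9.55/3.73 + 12.6/97.9 + 7.55/5.39e-06 = 1.401e+06 d.
K_eq = L / Σ(b_i/K_i) = 29.70 / 1.401e+06 = 2.120e-05 m/day.
Q = K_eq · A · (Δh/L) = 2.120e-05 × 692 × (7.99/29.70) = 0.003947 m³/day.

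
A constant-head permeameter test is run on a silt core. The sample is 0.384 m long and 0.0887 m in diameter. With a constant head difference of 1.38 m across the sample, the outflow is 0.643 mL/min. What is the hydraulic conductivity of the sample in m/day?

0.0417

Cross-sectional area A = π·(d/2)² = π × (0.0887/2)² = 0.006179 m².
Convert discharge: 0.643 mL/min = 1.072e-08 m³/s.
Darcy's law rearranged: K = Q·L / (A·Δh) = 1.072e-08 × 0.384 / (0.006179 × 1.38) = 4.826e-07 m/s = 0.04170 m/day.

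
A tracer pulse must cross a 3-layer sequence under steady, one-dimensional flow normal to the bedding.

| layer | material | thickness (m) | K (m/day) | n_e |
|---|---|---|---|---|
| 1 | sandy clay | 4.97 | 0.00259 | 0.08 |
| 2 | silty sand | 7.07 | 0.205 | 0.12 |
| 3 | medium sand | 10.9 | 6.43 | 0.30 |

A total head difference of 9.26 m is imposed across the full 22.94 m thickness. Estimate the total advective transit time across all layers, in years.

2.61

With flow normal to the layers, continuity requires the same specific discharge q through every layer.
Σ(b_i/K_i) = 4.97/0.00259 + 7.07/0.205 + 10.9/6.43 = 1955 d.
q = Δh / Σ(b_i/K_i) = 9.26 / 1955 = 0.004736 m/day.
In each layer the seepage velocity is v_i = q/n_i, so the layer transit time is t_i = b_i·n_i / q:
  layer 1 (sandy clay): t_1 = 4.97 × 0.08 / 0.004736 = 83.95 d
  layer 2 (silty sand): t_2 = 7.07 × 0.12 / 0.004736 = 179.1 d
  layer 3 (medium sand): t_3 = 10.9 × 0.30 / 0.004736 = 690.4 d
Total t = Σ t_i = 953.5 days = 2.610 years.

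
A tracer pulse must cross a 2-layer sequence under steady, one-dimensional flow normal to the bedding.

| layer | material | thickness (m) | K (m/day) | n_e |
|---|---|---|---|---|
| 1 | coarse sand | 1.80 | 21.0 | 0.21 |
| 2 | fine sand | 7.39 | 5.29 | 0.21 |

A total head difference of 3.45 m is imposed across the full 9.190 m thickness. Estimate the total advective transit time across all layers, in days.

0.829

With flow normal to the layers, continuity requires the same specific discharge q through every layer.
Σ(b_i/K_i) = 1.80/21.0 + 7.39/5.29 = 1.483 d.
q = Δh / Σ(b_i/K_i) = 3.45 / 1.483 = 2.327 m/day.
In each layer the seepage velocity is v_i = q/n_i, so the layer transit time is t_i = b_i·n_i / q:
  layer 1 (coarse sand): t_1 = 1.80 × 0.21 / 2.327 = 0.1625 d
  layer 2 (fine sand): t_2 = 7.39 × 0.21 / 2.327 = 0.6670 d
Total t = Σ t_i = 0.8294 days.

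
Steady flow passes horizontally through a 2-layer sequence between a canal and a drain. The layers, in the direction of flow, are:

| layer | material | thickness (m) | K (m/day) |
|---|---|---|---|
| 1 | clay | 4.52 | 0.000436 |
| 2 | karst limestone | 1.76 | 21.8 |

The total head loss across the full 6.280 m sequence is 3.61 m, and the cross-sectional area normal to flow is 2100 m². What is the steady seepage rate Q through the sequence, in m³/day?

0.731

Flow is perpendicular to layering, so the layers act in series and the equivalent K is the thickness-weighted harmonic mean.
Total thickness L = 4.52 + 1.76 = 6.280 m.
Σ(b_i/K_i) = 4.52/0.000436 + 1.76/21.8 = 10367 d.
K_eq = L / Σ(b_i/K_i) = 6.280 / 10367 = 0.0006058 m/day.
Q = K_eq · A · (Δh/L) = 0.0006058 × 2100 × (3.61/6.280) = 0.7313 m³/day.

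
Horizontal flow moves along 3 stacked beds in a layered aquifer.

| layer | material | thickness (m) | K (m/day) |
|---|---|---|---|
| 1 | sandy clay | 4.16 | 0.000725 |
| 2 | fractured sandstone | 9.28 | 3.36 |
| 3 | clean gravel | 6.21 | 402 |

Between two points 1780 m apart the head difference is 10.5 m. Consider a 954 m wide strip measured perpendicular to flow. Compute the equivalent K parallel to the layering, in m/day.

Flow is parallel to layering, so each bed carries its own Darcy discharge and the transmissivities add.
Σ(K_i·b_i) = 0.000725×4.16 + 3.36×9.28 + 402×6.21 = 2528 m²/day.
Total thickness b = 19.65 m, so K_eq = Σ(K_i·b_i)/b = 128.6 m/day.

129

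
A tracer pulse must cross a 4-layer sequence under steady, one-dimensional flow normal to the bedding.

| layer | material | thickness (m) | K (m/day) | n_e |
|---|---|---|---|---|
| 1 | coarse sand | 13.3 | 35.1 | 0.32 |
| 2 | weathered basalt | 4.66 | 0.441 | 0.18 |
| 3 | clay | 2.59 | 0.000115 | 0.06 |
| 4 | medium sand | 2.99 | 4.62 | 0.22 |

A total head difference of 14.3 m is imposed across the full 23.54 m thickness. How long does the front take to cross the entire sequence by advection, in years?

With flow normal to the layers, continuity requires the same specific discharge q through every layer.
Σ(b_i/K_i) = 13.3/35.1 + 4.66/0.441 + 2.59/0.000115 + 2.99/4.62 = 22533 d.
q = Δh / Σ(b_i/K_i) = 14.3 / 22533 = 0.0006346 m/day.
In each layer the seepage velocity is v_i = q/n_i, so the layer transit time is t_i = b_i·n_i / q:
  layer 1 (coarse sand): t_1 = 13.3 × 0.32 / 0.0006346 = 6706 d
  layer 2 (weathered basalt): t_2 = 4.66 × 0.18 / 0.0006346 = 1322 d
  layer 3 (clay): t_3 = 2.59 × 0.06 / 0.0006346 = 244.9 d
  layer 4 (medium sand): t_4 = 2.99 × 0.22 / 0.0006346 = 1037 d
Total t = Σ t_i = 9310 days = 25.49 years.

25.5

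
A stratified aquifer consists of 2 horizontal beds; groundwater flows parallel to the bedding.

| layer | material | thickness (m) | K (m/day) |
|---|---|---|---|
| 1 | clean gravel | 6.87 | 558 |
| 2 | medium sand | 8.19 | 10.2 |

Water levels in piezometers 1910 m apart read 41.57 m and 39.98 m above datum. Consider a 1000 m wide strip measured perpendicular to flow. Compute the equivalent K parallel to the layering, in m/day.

260

Flow is parallel to layering, so each bed carries its own Darcy discharge and the transmissivities add.
Σ(K_i·b_i) = 558×6.87 + 10.2×8.19 = 3917 m²/day.
Total thickness b = 15.06 m, so K_eq = Σ(K_i·b_i)/b = 260.1 m/day.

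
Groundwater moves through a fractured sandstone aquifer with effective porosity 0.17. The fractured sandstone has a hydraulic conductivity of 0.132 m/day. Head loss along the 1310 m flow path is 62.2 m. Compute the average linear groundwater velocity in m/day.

0.0369

Hydraulic gradient i = Δh / L = 62.2 / 1310 = 0.04748.
Darcy flux q = K · i = 0.1320 × 0.04748 = 0.006267 m/day.
Seepage velocity v = q / n_e = 0.006267 / 0.17 = 0.03687 m/day.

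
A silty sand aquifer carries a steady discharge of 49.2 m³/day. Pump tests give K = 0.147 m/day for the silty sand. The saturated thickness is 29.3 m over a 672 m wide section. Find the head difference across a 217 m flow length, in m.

Cross-sectional area A = 672 × 29.3 = 19690 m².
From Q = K·A·i, i = Q / (K·A) = 49.2 / (0.1470 × 19690) = 0.01700.
Head loss Δh = i · L = 0.01700 × 217 = 3.689 m.

3.69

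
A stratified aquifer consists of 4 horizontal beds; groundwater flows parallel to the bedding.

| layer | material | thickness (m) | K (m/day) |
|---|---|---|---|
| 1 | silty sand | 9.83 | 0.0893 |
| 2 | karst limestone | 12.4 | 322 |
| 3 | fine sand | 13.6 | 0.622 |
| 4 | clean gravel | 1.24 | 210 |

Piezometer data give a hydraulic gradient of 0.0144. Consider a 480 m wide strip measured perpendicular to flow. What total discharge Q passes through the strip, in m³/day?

29500

Flow is parallel to layering, so each bed carries its own Darcy discharge and the transmissivities add.
Σ(K_i·b_i) = 0.0893×9.83 + 322×12.4 + 0.622×13.6 + 210×1.24 = 4263 m²/day.
Hydraulic gradient i = 0.0144.
Q = Σ(K_i·b_i) · W · i = 4263 × 480 × 0.01440 = 29463 m³/day.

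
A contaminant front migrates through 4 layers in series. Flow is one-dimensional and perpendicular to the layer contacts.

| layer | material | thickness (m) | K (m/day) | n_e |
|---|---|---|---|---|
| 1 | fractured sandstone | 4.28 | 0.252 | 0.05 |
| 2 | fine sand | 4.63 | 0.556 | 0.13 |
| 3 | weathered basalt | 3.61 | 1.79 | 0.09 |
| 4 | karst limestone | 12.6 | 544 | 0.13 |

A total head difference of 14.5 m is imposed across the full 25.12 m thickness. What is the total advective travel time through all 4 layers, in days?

5.24

With flow normal to the layers, continuity requires the same specific discharge q through every layer.
Σ(b_i/K_i) = 4.28/0.252 + 4.63/0.556 + 3.61/1.79 + 12.6/544 = 27.35 d.
q = Δh / Σ(b_i/K_i) = 14.5 / 27.35 = 0.5301 m/day.
In each layer the seepage velocity is v_i = q/n_i, so the layer transit time is t_i = b_i·n_i / q:
  layer 1 (fractured sandstone): t_1 = 4.28 × 0.05 / 0.5301 = 0.4037 d
  layer 2 (fine sand): t_2 = 4.63 × 0.13 / 0.5301 = 1.135 d
  layer 3 (weathered basalt): t_3 = 3.61 × 0.09 / 0.5301 = 0.6129 d
  layer 4 (karst limestone): t_4 = 12.6 × 0.13 / 0.5301 = 3.090 d
Total t = Σ t_i = 5.242 days.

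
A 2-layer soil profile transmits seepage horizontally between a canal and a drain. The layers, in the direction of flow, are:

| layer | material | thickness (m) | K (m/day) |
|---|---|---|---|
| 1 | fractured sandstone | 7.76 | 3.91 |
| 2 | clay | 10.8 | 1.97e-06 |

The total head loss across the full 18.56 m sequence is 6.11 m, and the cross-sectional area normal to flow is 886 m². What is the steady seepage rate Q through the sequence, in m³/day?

0.000987

Flow is perpendicular to layering, so the layers act in series and the equivalent K is the thickness-weighted harmonic mean.
Total thickness L = 7.76 + 10.8 = 18.56 m.
Σ(b_i/K_i) = 7.76/3.91 + 10.8/1.97e-06 = 5.482e+06 d.
K_eq = L / Σ(b_i/K_i) = 18.56 / 5.482e+06 = 3.385e-06 m/day.
Q = K_eq · A · (Δh/L) = 3.385e-06 × 886 × (6.11/18.56) = 0.0009875 m³/day.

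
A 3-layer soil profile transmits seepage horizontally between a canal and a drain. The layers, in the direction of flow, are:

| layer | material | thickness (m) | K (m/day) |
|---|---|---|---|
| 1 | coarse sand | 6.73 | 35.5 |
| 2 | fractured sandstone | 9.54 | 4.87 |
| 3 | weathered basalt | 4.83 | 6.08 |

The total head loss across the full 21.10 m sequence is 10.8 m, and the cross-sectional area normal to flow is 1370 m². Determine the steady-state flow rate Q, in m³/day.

5030

Flow is perpendicular to layering, so the layers act in series and the equivalent K is the thickness-weighted harmonic mean.
Total thickness L = 6.73 + 9.54 + 4.83 = 21.10 m.
Σ(b_i/K_i) = 6.73/35.5 + 9.54/4.87 + 4.83/6.08 = 2.943 d.
K_eq = L / Σ(b_i/K_i) = 21.10 / 2.943 = 7.170 m/day.
Q = K_eq · A · (Δh/L) = 7.170 × 1370 × (10.8/21.10) = 5028 m³/day.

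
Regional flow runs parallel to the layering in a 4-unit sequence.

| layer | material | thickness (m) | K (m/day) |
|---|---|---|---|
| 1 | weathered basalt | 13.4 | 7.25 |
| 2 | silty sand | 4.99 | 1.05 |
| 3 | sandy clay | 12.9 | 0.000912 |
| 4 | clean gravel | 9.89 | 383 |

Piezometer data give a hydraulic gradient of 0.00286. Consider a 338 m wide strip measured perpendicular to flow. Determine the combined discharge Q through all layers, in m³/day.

3760

Flow is parallel to layering, so each bed carries its own Darcy discharge and the transmissivities add.
Σ(K_i·b_i) = 7.25×13.4 + 1.05×4.99 + 0.000912×12.9 + 383×9.89 = 3890 m²/day.
Hydraulic gradient i = 0.00286.
Q = Σ(K_i·b_i) · W · i = 3890 × 338 × 0.002860 = 3761 m³/day.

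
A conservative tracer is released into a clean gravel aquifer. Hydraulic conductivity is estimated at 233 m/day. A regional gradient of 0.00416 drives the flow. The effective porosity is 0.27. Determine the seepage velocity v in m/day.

Hydraulic gradient i = 0.00416.
Darcy flux q = K · i = 233.0 × 0.004160 = 0.9693 m/day.
Seepage velocity v = q / n_e = 0.9693 / 0.27 = 3.590 m/day.

3.59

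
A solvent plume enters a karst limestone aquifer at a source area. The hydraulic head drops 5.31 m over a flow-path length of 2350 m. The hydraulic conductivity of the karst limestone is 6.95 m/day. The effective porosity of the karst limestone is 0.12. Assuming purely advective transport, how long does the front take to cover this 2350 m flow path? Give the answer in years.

49.2

Hydraulic gradient i = Δh / L = 5.31 / 2350 = 0.002260.
Darcy flux q = K · i = 6.950 × 0.002260 = 0.01570 m/day.
Seepage velocity v = q / n_e = 0.01570 / 0.12 = 0.1309 m/day.
Travel time t = L / v = 2350 / 0.1309 = 17957 days = 49.16 years.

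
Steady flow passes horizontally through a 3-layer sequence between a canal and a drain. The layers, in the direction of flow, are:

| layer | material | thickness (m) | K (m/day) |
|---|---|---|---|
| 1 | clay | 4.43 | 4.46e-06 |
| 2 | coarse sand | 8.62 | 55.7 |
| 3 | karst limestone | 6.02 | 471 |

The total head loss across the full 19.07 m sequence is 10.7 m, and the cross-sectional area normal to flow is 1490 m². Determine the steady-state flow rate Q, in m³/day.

Flow is perpendicular to layering, so the layers act in series and the equivalent K is the thickness-weighted harmonic mean.
Total thickness L = 4.43 + 8.62 + 6.02 = 19.07 m.
Σ(b_i/K_i) = 4.43/4.46e-06 + 8.62/55.7 + 6.02/471 = 9.933e+05 d.
K_eq = L / Σ(b_i/K_i) = 19.07 / 9.933e+05 = 1.920e-05 m/day.
Q = K_eq · A · (Δh/L) = 1.920e-05 × 1490 × (10.7/19.07) = 0.01605 m³/day.

0.0161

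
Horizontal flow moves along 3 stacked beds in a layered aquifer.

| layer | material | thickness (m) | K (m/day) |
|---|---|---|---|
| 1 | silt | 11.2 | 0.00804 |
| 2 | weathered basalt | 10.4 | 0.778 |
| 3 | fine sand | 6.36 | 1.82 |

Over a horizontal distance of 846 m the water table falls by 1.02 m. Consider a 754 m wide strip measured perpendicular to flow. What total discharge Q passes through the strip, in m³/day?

Flow is parallel to layering, so each bed carries its own Darcy discharge and the transmissivities add.
Σ(K_i·b_i) = 0.00804×11.2 + 0.778×10.4 + 1.82×6.36 = 19.76 m²/day.
Hydraulic gradient i = Δh / L = 1.02 / 846 = 0.001206.
Q = Σ(K_i·b_i) · W · i = 19.76 × 754 × 0.001206 = 17.96 m³/day.

18.0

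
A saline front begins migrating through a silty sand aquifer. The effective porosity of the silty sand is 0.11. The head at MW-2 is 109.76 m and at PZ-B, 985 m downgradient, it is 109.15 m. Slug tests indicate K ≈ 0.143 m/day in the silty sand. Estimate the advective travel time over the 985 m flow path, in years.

3350

Hydraulic gradient i = (109.76 − 109.15) / 985 = 0.61 / 985 = 0.0006193.
Darcy flux q = K · i = 0.1430 × 0.0006193 = 8.856e-05 m/day.
Seepage velocity v = q / n_e = 8.856e-05 / 0.11 = 0.0008051 m/day.
Travel time t = L / v = 985 / 0.0008051 = 1.223e+06 days = 3350 years.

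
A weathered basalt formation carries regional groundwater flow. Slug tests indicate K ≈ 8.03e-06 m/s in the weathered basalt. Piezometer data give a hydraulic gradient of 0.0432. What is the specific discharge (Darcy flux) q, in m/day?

0.0300

Convert K: 8.03e-06 m/s × 86400 = 0.6938 m/day.
Hydraulic gradient i = 0.0432.
Specific discharge q = K · i = 0.6938 × 0.04320 = 0.02997 m/day.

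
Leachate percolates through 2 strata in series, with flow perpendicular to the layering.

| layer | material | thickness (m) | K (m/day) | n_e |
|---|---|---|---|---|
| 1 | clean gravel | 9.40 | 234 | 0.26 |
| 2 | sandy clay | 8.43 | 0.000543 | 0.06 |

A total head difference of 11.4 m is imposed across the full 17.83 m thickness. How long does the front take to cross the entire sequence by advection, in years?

11.0

With flow normal to the layers, continuity requires the same specific discharge q through every layer.
Σ(b_i/K_i) = 9.40/234 + 8.43/0.000543 = 15525 d.
q = Δh / Σ(b_i/K_i) = 11.4 / 15525 = 0.0007343 m/day.
In each layer the seepage velocity is v_i = q/n_i, so the layer transit time is t_i = b_i·n_i / q:
  layer 1 (clean gravel): t_1 = 9.40 × 0.26 / 0.0007343 = 3328 d
  layer 2 (sandy clay): t_2 = 8.43 × 0.06 / 0.0007343 = 688.8 d
Total t = Σ t_i = 4017 days = 11.00 years.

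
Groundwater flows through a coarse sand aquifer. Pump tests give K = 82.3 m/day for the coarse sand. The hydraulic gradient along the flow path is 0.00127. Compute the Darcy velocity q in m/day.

Hydraulic gradient i = 0.00127.
Specific discharge q = K · i = 82.30 × 0.001270 = 0.1045 m/day.

0.105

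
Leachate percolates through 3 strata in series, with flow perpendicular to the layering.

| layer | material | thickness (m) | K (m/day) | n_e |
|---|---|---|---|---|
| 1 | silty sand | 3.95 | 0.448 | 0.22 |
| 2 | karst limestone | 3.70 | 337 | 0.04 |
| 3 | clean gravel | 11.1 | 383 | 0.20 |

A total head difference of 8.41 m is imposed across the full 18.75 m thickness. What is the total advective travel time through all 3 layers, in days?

3.41

With flow normal to the layers, continuity requires the same specific discharge q through every layer.
Σ(b_i/K_i) = 3.95/0.448 + 3.70/337 + 11.1/383 = 8.857 d.
q = Δh / Σ(b_i/K_i) = 8.41 / 8.857 = 0.9495 m/day.
In each layer the seepage velocity is v_i = q/n_i, so the layer transit time is t_i = b_i·n_i / q:
  layer 1 (silty sand): t_1 = 3.95 × 0.22 / 0.9495 = 0.9152 d
  layer 2 (karst limestone): t_2 = 3.70 × 0.04 / 0.9495 = 0.1559 d
  layer 3 (clean gravel): t_3 = 11.1 × 0.20 / 0.9495 = 2.338 d
Total t = Σ t_i = 3.409 days.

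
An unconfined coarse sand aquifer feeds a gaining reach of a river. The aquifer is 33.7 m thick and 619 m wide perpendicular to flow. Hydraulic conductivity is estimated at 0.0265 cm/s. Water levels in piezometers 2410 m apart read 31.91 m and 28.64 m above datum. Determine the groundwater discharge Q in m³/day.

Convert K: 0.0265 cm/s × 864 = 22.90 m/day.
Cross-sectional area A = 619 × 33.7 = 20860 m².
Hydraulic gradient i = (31.91 − 28.64) / 2410 = 3.27 / 2410 = 0.001357.
Darcy's law: Q = K · A · i = 22.90 × 20860 × 0.001357 = 648.1 m³/day.

648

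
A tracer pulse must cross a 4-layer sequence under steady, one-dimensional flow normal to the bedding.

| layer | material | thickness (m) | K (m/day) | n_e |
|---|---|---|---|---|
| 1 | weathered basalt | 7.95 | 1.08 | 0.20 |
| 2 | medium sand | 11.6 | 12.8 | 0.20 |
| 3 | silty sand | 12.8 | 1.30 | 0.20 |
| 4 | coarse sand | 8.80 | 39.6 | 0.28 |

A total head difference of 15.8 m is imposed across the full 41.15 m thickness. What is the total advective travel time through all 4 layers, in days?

10.4

With flow normal to the layers, continuity requires the same specific discharge q through every layer.
Σ(b_i/K_i) = 7.95/1.08 + 11.6/12.8 + 12.8/1.30 + 8.80/39.6 = 18.34 d.
q = Δh / Σ(b_i/K_i) = 15.8 / 18.34 = 0.8617 m/day.
In each layer the seepage velocity is v_i = q/n_i, so the layer transit time is t_i = b_i·n_i / q:
  layer 1 (weathered basalt): t_1 = 7.95 × 0.20 / 0.8617 = 1.845 d
  layer 2 (medium sand): t_2 = 11.6 × 0.20 / 0.8617 = 2.692 d
  layer 3 (silty sand): t_3 = 12.8 × 0.20 / 0.8617 = 2.971 d
  layer 4 (coarse sand): t_4 = 8.80 × 0.28 / 0.8617 = 2.859 d
Total t = Σ t_i = 10.37 days.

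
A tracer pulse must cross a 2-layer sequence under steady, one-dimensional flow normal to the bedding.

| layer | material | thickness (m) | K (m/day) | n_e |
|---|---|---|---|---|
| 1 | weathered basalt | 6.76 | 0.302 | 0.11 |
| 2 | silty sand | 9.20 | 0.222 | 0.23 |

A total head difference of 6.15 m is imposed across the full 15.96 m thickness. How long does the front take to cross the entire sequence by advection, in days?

With flow normal to the layers, continuity requires the same specific discharge q through every layer.
Σ(b_i/K_i) = 6.76/0.302 + 9.20/0.222 = 63.83 d.
q = Δh / Σ(b_i/K_i) = 6.15 / 63.83 = 0.09636 m/day.
In each layer the seepage velocity is v_i = q/n_i, so the layer transit time is t_i = b_i·n_i / q:
  layer 1 (weathered basalt): t_1 = 6.76 × 0.11 / 0.09636 = 7.717 d
  layer 2 (silty sand): t_2 = 9.20 × 0.23 / 0.09636 = 21.96 d
Total t = Σ t_i = 29.68 days.

29.7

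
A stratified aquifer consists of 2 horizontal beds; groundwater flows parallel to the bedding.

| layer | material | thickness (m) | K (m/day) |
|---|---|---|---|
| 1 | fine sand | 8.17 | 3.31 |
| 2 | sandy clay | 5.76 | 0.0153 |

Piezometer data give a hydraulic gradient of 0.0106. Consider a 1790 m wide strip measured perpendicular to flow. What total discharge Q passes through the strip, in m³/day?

Flow is parallel to layering, so each bed carries its own Darcy discharge and the transmissivities add.
Σ(K_i·b_i) = 3.31×8.17 + 0.0153×5.76 = 27.13 m²/day.
Hydraulic gradient i = 0.0106.
Q = Σ(K_i·b_i) · W · i = 27.13 × 1790 × 0.01060 = 514.8 m³/day.

515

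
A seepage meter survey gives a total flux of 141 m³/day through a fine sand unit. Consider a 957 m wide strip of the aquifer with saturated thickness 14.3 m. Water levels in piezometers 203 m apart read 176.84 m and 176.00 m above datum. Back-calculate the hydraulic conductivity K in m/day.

Cross-sectional area A = 957 × 14.3 = 13685 m².
Hydraulic gradient i = (176.84 − 176.00) / 203 = 0.84 / 203 = 0.004138.
From Q = K·A·i, K = Q / (A·i) = 141 / (13685 × 0.004138) = 2.490 m/day.

2.49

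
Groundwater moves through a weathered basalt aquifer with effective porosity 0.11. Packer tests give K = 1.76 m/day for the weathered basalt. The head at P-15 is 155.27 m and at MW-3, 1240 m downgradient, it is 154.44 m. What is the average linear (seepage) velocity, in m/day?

0.0107

Hydraulic gradient i = (155.27 − 154.44) / 1240 = 0.83 / 1240 = 0.0006694.
Darcy flux q = K · i = 1.760 × 0.0006694 = 0.001178 m/day.
Seepage velocity v = q / n_e = 0.001178 / 0.11 = 0.01071 m/day.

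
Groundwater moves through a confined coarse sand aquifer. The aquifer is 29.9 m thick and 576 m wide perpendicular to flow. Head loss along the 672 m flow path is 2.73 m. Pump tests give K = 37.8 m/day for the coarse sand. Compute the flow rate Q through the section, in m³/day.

Cross-sectional area A = 576 × 29.9 = 17222 m².
Hydraulic gradient i = Δh / L = 2.73 / 672 = 0.004063.
Darcy's law: Q = K · A · i = 37.80 × 17222 × 0.004063 = 2645 m³/day.

2640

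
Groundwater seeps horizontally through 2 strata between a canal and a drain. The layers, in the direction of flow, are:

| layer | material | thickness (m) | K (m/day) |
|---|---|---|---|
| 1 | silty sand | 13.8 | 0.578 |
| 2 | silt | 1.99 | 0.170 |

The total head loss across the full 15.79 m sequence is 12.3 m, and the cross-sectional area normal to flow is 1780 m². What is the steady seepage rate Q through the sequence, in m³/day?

Flow is perpendicular to layering, so the layers act in series and the equivalent K is the thickness-weighted harmonic mean.
Total thickness L = 13.8 + 1.99 = 15.79 m.
Σ(b_i/K_i) = 13.8/0.578 + 1.99/0.170 = 35.58 d.
K_eq = L / Σ(b_i/K_i) = 15.79 / 35.58 = 0.4438 m/day.
Q = K_eq · A · (Δh/L) = 0.4438 × 1780 × (12.3/15.79) = 615.3 m³/day.

615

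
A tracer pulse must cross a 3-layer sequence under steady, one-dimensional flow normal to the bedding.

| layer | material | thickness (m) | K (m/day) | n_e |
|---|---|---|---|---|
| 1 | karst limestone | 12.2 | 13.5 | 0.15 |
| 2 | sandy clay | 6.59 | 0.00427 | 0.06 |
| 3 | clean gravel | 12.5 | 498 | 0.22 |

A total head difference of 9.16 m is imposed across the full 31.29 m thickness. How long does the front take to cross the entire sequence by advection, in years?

2.30

With flow normal to the layers, continuity requires the same specific discharge q through every layer.
Σ(b_i/K_i) = 12.2/13.5 + 6.59/0.00427 + 12.5/498 = 1544 d.
q = Δh / Σ(b_i/K_i) = 9.16 / 1544 = 0.005932 m/day.
In each layer the seepage velocity is v_i = q/n_i, so the layer transit time is t_i = b_i·n_i / q:
  layer 1 (karst limestone): t_1 = 12.2 × 0.15 / 0.005932 = 308.5 d
  layer 2 (sandy clay): t_2 = 6.59 × 0.06 / 0.005932 = 66.66 d
  layer 3 (clean gravel): t_3 = 12.5 × 0.22 / 0.005932 = 463.6 d
Total t = Σ t_i = 838.8 days = 2.296 years.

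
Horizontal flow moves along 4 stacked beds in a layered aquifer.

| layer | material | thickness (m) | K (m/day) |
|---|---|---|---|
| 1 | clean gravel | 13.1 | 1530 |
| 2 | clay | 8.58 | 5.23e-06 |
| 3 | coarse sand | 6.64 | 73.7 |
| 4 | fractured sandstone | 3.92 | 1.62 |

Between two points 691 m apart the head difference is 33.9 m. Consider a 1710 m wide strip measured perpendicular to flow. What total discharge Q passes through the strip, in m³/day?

Flow is parallel to layering, so each bed carries its own Darcy discharge and the transmissivities add.
Σ(K_i·b_i) = 1530×13.1 + 5.23e-06×8.58 + 73.7×6.64 + 1.62×3.92 = 20539 m²/day.
Hydraulic gradient i = Δh / L = 33.9 / 691 = 0.04906.
Q = Σ(K_i·b_i) · W · i = 20539 × 1710 × 0.04906 = 1.723e+06 m³/day.

1.72e+06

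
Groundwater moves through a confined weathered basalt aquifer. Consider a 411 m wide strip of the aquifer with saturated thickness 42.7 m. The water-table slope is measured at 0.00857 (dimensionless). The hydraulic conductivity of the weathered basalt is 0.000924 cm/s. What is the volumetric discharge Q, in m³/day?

Convert K: 0.000924 cm/s × 864 = 0.7983 m/day.
Cross-sectional area A = 411 × 42.7 = 17550 m².
Hydraulic gradient i = 0.00857.
Darcy's law: Q = K · A · i = 0.7983 × 17550 × 0.008570 = 120.1 m³/day.

120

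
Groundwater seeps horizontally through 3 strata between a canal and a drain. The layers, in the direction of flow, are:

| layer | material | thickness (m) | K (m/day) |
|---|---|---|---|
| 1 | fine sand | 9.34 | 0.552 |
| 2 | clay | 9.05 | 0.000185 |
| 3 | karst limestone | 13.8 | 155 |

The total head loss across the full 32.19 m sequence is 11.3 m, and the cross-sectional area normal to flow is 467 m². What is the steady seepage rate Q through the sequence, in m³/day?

Flow is perpendicular to layering, so the layers act in series and the equivalent K is the thickness-weighted harmonic mean.
Total thickness L = 9.34 + 9.05 + 13.8 = 32.19 m.
Σ(b_i/K_i) = 9.34/0.552 + 9.05/0.000185 + 13.8/155 = 48936 d.
K_eq = L / Σ(b_i/K_i) = 32.19 / 48936 = 0.0006578 m/day.
Q = K_eq · A · (Δh/L) = 0.0006578 × 467 × (11.3/32.19) = 0.1078 m³/day.

0.108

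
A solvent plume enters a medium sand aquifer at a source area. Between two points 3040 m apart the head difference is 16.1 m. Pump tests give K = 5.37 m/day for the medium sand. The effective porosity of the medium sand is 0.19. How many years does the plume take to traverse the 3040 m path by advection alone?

55.6

Hydraulic gradient i = Δh / L = 16.1 / 3040 = 0.005296.
Darcy flux q = K · i = 5.370 × 0.005296 = 0.02844 m/day.
Seepage velocity v = q / n_e = 0.02844 / 0.19 = 0.1497 m/day.
Travel time t = L / v = 3040 / 0.1497 = 20310 days = 55.60 years.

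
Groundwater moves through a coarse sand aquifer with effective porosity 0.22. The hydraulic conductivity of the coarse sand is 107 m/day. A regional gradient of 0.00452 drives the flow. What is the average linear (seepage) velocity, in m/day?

Hydraulic gradient i = 0.00452.
Darcy flux q = K · i = 107.0 × 0.004520 = 0.4836 m/day.
Seepage velocity v = q / n_e = 0.4836 / 0.22 = 2.198 m/day.

2.20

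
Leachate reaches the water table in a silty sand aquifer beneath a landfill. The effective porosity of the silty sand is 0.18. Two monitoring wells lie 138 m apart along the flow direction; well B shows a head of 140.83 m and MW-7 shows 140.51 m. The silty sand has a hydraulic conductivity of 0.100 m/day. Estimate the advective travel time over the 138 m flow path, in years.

293

Hydraulic gradient i = (140.83 − 140.51) / 138 = 0.32 / 138 = 0.002319.
Darcy flux q = K · i = 0.1000 × 0.002319 = 0.0002319 m/day.
Seepage velocity v = q / n_e = 0.0002319 / 0.18 = 0.001288 m/day.
Travel time t = L / v = 138 / 0.001288 = 1.071e+05 days = 293.3 years.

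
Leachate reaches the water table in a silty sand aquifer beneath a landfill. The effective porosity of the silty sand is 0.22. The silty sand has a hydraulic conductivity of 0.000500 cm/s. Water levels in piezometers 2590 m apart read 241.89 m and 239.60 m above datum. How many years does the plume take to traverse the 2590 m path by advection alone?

4080

Convert K: 0.000500 cm/s × 864 = 0.4320 m/day.
Hydraulic gradient i = (241.89 − 239.60) / 2590 = 2.29 / 2590 = 0.0008842.
Darcy flux q = K · i = 0.4320 × 0.0008842 = 0.0003820 m/day.
Seepage velocity v = q / n_e = 0.0003820 / 0.22 = 0.001736 m/day.
Travel time t = L / v = 2590 / 0.001736 = 1.492e+06 days = 4084 years.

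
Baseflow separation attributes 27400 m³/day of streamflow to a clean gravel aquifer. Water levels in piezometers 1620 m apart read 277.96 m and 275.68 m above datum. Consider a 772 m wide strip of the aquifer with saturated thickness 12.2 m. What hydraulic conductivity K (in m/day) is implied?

Cross-sectional area A = 772 × 12.2 = 9418 m².
Hydraulic gradient i = (277.96 − 275.68) / 1620 = 2.28 / 1620 = 0.001407.
From Q = K·A·i, K = Q / (A·i) = 27400 / (9418 × 0.001407) = 2067 m/day.

2070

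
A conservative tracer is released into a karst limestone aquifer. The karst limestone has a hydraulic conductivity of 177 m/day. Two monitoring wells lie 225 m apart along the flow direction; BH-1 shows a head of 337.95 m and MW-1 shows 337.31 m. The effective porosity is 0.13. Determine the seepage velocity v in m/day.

3.87

Hydraulic gradient i = (337.95 − 337.31) / 225 = 0.64 / 225 = 0.002844.
Darcy flux q = K · i = 177.0 × 0.002844 = 0.5035 m/day.
Seepage velocity v = q / n_e = 0.5035 / 0.13 = 3.873 m/day.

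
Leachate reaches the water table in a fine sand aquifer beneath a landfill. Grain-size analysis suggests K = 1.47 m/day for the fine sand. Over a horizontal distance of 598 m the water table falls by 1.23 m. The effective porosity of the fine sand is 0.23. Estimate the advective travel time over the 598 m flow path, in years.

125

Hydraulic gradient i = Δh / L = 1.23 / 598 = 0.002057.
Darcy flux q = K · i = 1.470 × 0.002057 = 0.003024 m/day.
Seepage velocity v = q / n_e = 0.003024 / 0.23 = 0.01315 m/day.
Travel time t = L / v = 598 / 0.01315 = 45489 days = 124.5 years.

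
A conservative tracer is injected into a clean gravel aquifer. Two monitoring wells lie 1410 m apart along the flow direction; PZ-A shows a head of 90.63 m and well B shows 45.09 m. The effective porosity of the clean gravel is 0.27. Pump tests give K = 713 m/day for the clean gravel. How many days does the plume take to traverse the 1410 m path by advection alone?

16.5

Hydraulic gradient i = (90.63 − 45.09) / 1410 = 45.54 / 1410 = 0.03230.
Darcy flux q = K · i = 713.0 × 0.03230 = 23.03 m/day.
Seepage velocity v = q / n_e = 23.03 / 0.27 = 85.29 m/day.
Travel time t = L / v = 1410 / 85.29 = 16.53 days.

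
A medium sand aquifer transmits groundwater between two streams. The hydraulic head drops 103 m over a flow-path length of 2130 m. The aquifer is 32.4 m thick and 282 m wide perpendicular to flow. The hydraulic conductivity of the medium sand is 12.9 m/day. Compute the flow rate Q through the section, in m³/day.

Cross-sectional area A = 282 × 32.4 = 9137 m².
Hydraulic gradient i = Δh / L = 103 / 2130 = 0.04836.
Darcy's law: Q = K · A · i = 12.90 × 9137 × 0.04836 = 5700 m³/day.

5700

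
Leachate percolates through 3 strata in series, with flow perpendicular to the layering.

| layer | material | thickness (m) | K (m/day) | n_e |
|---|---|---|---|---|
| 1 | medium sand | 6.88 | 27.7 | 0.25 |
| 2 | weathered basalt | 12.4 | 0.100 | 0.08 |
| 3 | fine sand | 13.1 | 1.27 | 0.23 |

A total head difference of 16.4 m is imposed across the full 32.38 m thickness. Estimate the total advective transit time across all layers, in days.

47.0

With flow normal to the layers, continuity requires the same specific discharge q through every layer.
Σ(b_i/K_i) = 6.88/27.7 + 12.4/0.100 + 13.1/1.27 = 134.6 d.
q = Δh / Σ(b_i/K_i) = 16.4 / 134.6 = 0.1219 m/day.
In each layer the seepage velocity is v_i = q/n_i, so the layer transit time is t_i = b_i·n_i / q:
  layer 1 (medium sand): t_1 = 6.88 × 0.25 / 0.1219 = 14.11 d
  layer 2 (weathered basalt): t_2 = 12.4 × 0.08 / 0.1219 = 8.139 d
  layer 3 (fine sand): t_3 = 13.1 × 0.23 / 0.1219 = 24.72 d
Total t = Σ t_i = 46.97 days.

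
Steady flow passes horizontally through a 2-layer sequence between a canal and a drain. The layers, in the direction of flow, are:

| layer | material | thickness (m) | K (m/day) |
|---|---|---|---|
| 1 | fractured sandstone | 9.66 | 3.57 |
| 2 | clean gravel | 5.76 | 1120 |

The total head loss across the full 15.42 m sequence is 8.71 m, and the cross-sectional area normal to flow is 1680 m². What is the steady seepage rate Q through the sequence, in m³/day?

Flow is perpendicular to layering, so the layers act in series and the equivalent K is the thickness-weighted harmonic mean.
Total thickness L = 9.66 + 5.76 = 15.42 m.
Σ(b_i/K_i) = 9.66/3.57 + 5.76/1120 = 2.711 d.
K_eq = L / Σ(b_i/K_i) = 15.42 / 2.711 = 5.688 m/day.
Q = K_eq · A · (Δh/L) = 5.688 × 1680 × (8.71/15.42) = 5398 m³/day.

5400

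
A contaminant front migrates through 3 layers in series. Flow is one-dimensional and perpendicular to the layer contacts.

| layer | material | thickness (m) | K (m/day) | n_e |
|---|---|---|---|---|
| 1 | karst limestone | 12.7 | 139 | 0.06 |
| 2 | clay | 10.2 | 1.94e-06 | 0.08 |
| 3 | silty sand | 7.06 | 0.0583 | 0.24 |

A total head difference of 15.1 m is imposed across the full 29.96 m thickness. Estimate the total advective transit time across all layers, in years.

With flow normal to the layers, continuity requires the same specific discharge q through every layer.
Σ(b_i/K_i) = 12.7/139 + 10.2/1.94e-06 + 7.06/0.0583 = 5.258e+06 d.
q = Δh / Σ(b_i/K_i) = 15.1 / 5.258e+06 = 2.872e-06 m/day.
In each layer the seepage velocity is v_i = q/n_i, so the layer transit time is t_i = b_i·n_i / q:
  layer 1 (karst limestone): t_1 = 12.7 × 0.06 / 2.872e-06 = 2.653e+05 d
  layer 2 (clay): t_2 = 10.2 × 0.08 / 2.872e-06 = 2.841e+05 d
  layer 3 (silty sand): t_3 = 7.06 × 0.24 / 2.872e-06 = 5.900e+05 d
Total t = Σ t_i = 1.139e+06 days = 3120 years.

3120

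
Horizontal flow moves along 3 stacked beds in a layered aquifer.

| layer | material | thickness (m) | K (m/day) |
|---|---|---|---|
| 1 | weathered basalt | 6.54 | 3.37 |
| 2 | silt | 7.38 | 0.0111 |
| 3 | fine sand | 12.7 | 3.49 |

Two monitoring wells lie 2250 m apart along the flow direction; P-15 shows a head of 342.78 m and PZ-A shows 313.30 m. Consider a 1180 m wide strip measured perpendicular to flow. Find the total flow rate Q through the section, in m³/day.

Flow is parallel to layering, so each bed carries its own Darcy discharge and the transmissivities add.
Σ(K_i·b_i) = 3.37×6.54 + 0.0111×7.38 + 3.49×12.7 = 66.44 m²/day.
Hydraulic gradient i = (342.78 − 313.30) / 2250 = 29.48 / 2250 = 0.01310.
Q = Σ(K_i·b_i) · W · i = 66.44 × 1180 × 0.01310 = 1027 m³/day.

1030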